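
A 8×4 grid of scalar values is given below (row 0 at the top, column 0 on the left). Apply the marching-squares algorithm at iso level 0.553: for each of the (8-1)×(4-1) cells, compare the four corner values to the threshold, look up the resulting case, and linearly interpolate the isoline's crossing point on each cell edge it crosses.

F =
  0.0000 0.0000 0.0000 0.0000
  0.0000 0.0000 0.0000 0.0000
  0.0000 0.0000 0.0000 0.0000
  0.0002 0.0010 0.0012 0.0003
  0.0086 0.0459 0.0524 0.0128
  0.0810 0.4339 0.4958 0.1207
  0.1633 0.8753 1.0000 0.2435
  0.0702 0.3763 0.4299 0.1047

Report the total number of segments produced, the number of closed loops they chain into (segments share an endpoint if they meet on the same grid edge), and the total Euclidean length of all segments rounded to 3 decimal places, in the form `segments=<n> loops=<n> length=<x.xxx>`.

cell (5,0): code 0100 → (5.270,1.000)–(6.000,0.547)
cell (5,1): code 1100 → (5.113,2.000)–(5.270,1.000)
cell (5,2): code 1000 → (6.000,2.591)–(5.113,2.000)
cell (6,0): code 0010 → (6.000,0.547)–(6.646,1.000)
cell (6,1): code 0011 → (6.646,1.000)–(6.784,2.000)
cell (6,2): code 0001 → (6.784,2.000)–(6.000,2.591)
total: 6 segments, chained into 1 closed loop(s), length Σ = 5.716692

segments=6 loops=1 length=5.717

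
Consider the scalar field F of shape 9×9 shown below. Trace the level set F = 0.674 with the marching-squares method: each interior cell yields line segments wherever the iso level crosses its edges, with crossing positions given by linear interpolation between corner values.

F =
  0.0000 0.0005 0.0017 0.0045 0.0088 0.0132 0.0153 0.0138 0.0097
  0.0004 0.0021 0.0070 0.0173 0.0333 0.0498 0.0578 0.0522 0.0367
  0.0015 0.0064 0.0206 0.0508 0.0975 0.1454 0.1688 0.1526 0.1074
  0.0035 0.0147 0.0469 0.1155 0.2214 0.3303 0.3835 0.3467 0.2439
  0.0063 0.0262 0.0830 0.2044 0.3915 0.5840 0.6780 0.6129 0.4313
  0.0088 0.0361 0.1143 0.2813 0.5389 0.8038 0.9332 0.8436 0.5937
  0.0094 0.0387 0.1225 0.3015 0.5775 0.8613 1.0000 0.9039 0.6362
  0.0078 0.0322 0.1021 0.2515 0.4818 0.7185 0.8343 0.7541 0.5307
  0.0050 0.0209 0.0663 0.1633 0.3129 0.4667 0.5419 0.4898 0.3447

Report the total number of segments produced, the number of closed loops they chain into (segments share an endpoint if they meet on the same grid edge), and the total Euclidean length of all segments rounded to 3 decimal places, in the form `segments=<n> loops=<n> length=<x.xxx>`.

cell (3,5): code 0100 → (3.986,6.000)–(4.000,5.957)
cell (3,6): code 1000 → (4.000,6.061)–(3.986,6.000)
cell (4,4): code 0100 → (4.409,5.000)–(5.000,4.510)
cell (4,5): code 1110 → (4.000,5.957)–(4.409,5.000)
cell (4,6): code 1101 → (4.265,7.000)–(4.000,6.061)
cell (4,7): code 1000 → (5.000,7.679)–(4.265,7.000)
cell (5,4): code 0110 → (5.000,4.510)–(6.000,4.340)
cell (5,7): code 1001 → (6.000,7.859)–(5.000,7.679)
cell (6,4): code 0110 → (6.000,4.340)–(7.000,4.812)
cell (6,7): code 1001 → (7.000,7.359)–(6.000,7.859)
cell (7,4): code 0010 → (7.000,4.812)–(7.177,5.000)
cell (7,5): code 0011 → (7.177,5.000)–(7.548,6.000)
cell (7,6): code 0011 → (7.548,6.000)–(7.303,7.000)
cell (7,7): code 0001 → (7.303,7.000)–(7.000,7.359)
total: 14 segments, chained into 1 closed loop(s), length Σ = 10.970258

segments=14 loops=1 length=10.970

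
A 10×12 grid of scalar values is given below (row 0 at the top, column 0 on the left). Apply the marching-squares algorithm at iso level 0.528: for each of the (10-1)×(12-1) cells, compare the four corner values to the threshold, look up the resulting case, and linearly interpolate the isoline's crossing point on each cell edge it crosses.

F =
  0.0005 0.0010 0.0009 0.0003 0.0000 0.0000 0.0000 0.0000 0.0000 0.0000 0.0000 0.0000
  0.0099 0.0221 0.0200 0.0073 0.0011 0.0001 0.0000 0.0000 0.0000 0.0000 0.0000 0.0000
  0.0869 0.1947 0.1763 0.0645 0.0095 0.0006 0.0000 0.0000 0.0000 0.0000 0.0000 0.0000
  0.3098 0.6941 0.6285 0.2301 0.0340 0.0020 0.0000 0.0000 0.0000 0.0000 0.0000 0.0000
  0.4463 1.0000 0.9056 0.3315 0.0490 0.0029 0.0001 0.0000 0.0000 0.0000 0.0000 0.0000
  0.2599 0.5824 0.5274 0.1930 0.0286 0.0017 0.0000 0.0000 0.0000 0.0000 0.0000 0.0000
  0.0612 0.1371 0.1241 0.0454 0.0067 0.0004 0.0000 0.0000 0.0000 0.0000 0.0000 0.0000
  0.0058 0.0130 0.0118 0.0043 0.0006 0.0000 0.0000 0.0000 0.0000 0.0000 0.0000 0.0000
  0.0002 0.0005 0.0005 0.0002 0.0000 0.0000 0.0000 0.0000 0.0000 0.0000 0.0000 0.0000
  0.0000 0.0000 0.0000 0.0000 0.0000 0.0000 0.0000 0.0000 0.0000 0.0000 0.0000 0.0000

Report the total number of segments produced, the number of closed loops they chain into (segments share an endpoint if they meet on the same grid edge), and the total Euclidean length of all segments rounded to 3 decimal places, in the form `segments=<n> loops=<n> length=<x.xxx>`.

segments=10 loops=1 length=7.674

cell (2,0): code 0100 → (2.667,1.000)–(3.000,0.568)
cell (2,1): code 1100 → (2.778,2.000)–(2.667,1.000)
cell (2,2): code 1000 → (3.000,2.252)–(2.778,2.000)
cell (3,0): code 0110 → (3.000,0.568)–(4.000,0.148)
cell (3,2): code 1001 → (4.000,2.658)–(3.000,2.252)
cell (4,0): code 0110 → (4.000,0.148)–(5.000,0.831)
cell (4,1): code 1011 → (5.000,1.989)–(4.998,2.000)
cell (4,2): code 0001 → (4.998,2.000)–(4.000,2.658)
cell (5,0): code 0010 → (5.000,0.831)–(5.122,1.000)
cell (5,1): code 0001 → (5.122,1.000)–(5.000,1.989)
total: 10 segments, chained into 1 closed loop(s), length Σ = 7.674336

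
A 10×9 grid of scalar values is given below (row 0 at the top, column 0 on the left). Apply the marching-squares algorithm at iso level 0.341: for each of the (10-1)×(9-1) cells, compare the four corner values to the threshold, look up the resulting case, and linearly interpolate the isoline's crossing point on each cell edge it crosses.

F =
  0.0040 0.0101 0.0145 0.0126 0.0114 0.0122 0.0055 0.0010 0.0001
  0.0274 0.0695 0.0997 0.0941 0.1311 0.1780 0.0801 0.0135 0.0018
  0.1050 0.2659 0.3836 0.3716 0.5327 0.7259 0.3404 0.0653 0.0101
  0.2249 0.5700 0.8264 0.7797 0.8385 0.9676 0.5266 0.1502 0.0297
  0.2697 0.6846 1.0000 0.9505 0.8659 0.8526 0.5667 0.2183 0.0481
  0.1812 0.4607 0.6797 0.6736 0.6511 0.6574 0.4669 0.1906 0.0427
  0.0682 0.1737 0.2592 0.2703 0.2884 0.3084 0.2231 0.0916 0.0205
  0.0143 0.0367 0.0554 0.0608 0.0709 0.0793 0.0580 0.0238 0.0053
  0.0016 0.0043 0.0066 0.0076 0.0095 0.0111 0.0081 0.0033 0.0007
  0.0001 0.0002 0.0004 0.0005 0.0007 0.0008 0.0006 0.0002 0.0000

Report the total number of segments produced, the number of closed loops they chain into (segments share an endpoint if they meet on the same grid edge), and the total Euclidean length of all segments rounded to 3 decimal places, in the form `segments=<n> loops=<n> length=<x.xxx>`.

cell (1,1): code 0100 → (1.850,2.000)–(2.000,1.638)
cell (1,2): code 1100 → (1.890,3.000)–(1.850,2.000)
cell (1,3): code 1100 → (1.523,4.000)–(1.890,3.000)
cell (1,4): code 1100 → (1.297,5.000)–(1.523,4.000)
cell (1,5): code 1000 → (2.000,5.998)–(1.297,5.000)
cell (2,0): code 0100 → (2.247,1.000)–(3.000,0.336)
cell (2,1): code 1110 → (2.000,1.638)–(2.247,1.000)
cell (2,5): code 1101 → (2.003,6.000)–(2.000,5.998)
cell (2,6): code 1000 → (3.000,6.493)–(2.003,6.000)
cell (3,0): code 0110 → (3.000,0.336)–(4.000,0.172)
cell (3,6): code 1001 → (4.000,6.648)–(3.000,6.493)
cell (4,0): code 0110 → (4.000,0.172)–(5.000,0.572)
cell (4,6): code 1001 → (5.000,6.456)–(4.000,6.648)
cell (5,0): code 0010 → (5.000,0.572)–(5.417,1.000)
cell (5,1): code 0011 → (5.417,1.000)–(5.805,2.000)
cell (5,2): code 0011 → (5.805,2.000)–(5.825,3.000)
cell (5,3): code 0011 → (5.825,3.000)–(5.855,4.000)
cell (5,4): code 0011 → (5.855,4.000)–(5.907,5.000)
cell (5,5): code 0011 → (5.907,5.000)–(5.516,6.000)
cell (5,6): code 0001 → (5.516,6.000)–(5.000,6.456)
total: 20 segments, chained into 1 closed loop(s), length Σ = 18.062539

segments=20 loops=1 length=18.063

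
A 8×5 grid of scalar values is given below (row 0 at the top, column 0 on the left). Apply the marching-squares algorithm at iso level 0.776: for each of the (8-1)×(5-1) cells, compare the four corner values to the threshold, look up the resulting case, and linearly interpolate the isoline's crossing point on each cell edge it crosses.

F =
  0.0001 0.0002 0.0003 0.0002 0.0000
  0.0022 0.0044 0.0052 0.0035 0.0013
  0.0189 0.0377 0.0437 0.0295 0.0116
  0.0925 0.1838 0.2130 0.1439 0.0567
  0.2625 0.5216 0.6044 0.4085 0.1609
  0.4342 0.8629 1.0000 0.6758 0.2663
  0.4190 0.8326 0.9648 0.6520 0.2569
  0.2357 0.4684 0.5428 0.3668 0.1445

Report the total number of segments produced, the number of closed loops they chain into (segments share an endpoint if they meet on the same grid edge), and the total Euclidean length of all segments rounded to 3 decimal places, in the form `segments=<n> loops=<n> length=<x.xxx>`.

segments=8 loops=1 length=6.272

cell (4,0): code 0100 → (4.745,1.000)–(5.000,0.797)
cell (4,1): code 1100 → (4.434,2.000)–(4.745,1.000)
cell (4,2): code 1000 → (5.000,2.691)–(4.434,2.000)
cell (5,0): code 0110 → (5.000,0.797)–(6.000,0.863)
cell (5,2): code 1001 → (6.000,2.604)–(5.000,2.691)
cell (6,0): code 0010 → (6.000,0.863)–(6.155,1.000)
cell (6,1): code 0011 → (6.155,1.000)–(6.447,2.000)
cell (6,2): code 0001 → (6.447,2.000)–(6.000,2.604)
total: 8 segments, chained into 1 closed loop(s), length Σ = 6.272302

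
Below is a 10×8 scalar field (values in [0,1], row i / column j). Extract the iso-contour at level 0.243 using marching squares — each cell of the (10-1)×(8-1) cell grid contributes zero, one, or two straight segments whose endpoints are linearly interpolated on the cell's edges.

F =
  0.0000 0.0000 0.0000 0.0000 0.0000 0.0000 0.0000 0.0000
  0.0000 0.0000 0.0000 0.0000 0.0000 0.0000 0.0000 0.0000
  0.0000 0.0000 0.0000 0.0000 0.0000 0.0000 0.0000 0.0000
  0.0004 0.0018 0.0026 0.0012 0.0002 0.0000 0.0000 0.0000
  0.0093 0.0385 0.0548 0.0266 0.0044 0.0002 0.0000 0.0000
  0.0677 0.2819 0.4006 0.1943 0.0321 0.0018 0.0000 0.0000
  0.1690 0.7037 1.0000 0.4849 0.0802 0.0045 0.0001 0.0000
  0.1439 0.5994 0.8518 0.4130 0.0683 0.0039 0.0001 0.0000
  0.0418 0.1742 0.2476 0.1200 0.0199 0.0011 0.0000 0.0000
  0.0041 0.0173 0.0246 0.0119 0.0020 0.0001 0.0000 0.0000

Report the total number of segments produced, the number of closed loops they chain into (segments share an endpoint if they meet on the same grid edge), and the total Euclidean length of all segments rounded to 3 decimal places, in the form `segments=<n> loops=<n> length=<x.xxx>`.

segments=14 loops=1 length=10.725

cell (4,0): code 0100 → (4.840,1.000)–(5.000,0.818)
cell (4,1): code 1100 → (4.544,2.000)–(4.840,1.000)
cell (4,2): code 1000 → (5.000,2.764)–(4.544,2.000)
cell (5,0): code 0110 → (5.000,0.818)–(6.000,0.138)
cell (5,2): code 1101 → (5.168,3.000)–(5.000,2.764)
cell (5,3): code 1000 → (6.000,3.598)–(5.168,3.000)
cell (6,0): code 0110 → (6.000,0.138)–(7.000,0.218)
cell (6,3): code 1001 → (7.000,3.493)–(6.000,3.598)
cell (7,0): code 0010 → (7.000,0.218)–(7.838,1.000)
cell (7,1): code 0111 → (7.838,1.000)–(8.000,1.937)
cell (7,2): code 1011 → (8.000,2.036)–(7.580,3.000)
cell (7,3): code 0001 → (7.580,3.000)–(7.000,3.493)
cell (8,1): code 0010 → (8.000,1.937)–(8.021,2.000)
cell (8,2): code 0001 → (8.021,2.000)–(8.000,2.036)
total: 14 segments, chained into 1 closed loop(s), length Σ = 10.724732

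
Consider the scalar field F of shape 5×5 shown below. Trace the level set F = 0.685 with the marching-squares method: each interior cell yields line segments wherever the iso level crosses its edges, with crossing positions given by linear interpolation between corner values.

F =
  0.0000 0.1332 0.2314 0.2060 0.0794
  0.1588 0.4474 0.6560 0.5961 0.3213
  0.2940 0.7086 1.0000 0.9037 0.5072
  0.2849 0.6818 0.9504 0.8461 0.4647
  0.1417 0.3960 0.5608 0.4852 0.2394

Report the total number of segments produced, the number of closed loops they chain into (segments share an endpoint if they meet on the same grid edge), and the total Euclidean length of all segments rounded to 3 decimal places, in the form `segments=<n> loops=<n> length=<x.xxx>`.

segments=10 loops=1 length=8.177

cell (1,0): code 0100 → (1.910,1.000)–(2.000,0.943)
cell (1,1): code 1100 → (1.084,2.000)–(1.910,1.000)
cell (1,2): code 1100 → (1.289,3.000)–(1.084,2.000)
cell (1,3): code 1000 → (2.000,3.552)–(1.289,3.000)
cell (2,0): code 0010 → (2.000,0.943)–(2.881,1.000)
cell (2,1): code 0111 → (2.881,1.000)–(3.000,1.012)
cell (2,3): code 1001 → (3.000,3.422)–(2.000,3.552)
cell (3,1): code 0010 → (3.000,1.012)–(3.681,2.000)
cell (3,2): code 0011 → (3.681,2.000)–(3.446,3.000)
cell (3,3): code 0001 → (3.446,3.000)–(3.000,3.422)
total: 10 segments, chained into 1 closed loop(s), length Σ = 8.176636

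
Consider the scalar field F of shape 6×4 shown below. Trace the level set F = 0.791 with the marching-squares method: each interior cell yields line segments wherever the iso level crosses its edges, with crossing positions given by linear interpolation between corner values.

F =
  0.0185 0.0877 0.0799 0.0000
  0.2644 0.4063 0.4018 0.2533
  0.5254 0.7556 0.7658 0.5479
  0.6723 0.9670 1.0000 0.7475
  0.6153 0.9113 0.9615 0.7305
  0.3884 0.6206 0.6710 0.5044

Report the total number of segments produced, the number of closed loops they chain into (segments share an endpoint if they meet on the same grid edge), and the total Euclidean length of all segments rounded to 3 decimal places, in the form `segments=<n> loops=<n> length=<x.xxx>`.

segments=8 loops=1 length=7.804

cell (2,0): code 0100 → (2.167,1.000)–(3.000,0.403)
cell (2,1): code 1100 → (2.108,2.000)–(2.167,1.000)
cell (2,2): code 1000 → (3.000,2.828)–(2.108,2.000)
cell (3,0): code 0110 → (3.000,0.403)–(4.000,0.594)
cell (3,2): code 1001 → (4.000,2.738)–(3.000,2.828)
cell (4,0): code 0010 → (4.000,0.594)–(4.414,1.000)
cell (4,1): code 0011 → (4.414,1.000)–(4.587,2.000)
cell (4,2): code 0001 → (4.587,2.000)–(4.000,2.738)
total: 8 segments, chained into 1 closed loop(s), length Σ = 7.803506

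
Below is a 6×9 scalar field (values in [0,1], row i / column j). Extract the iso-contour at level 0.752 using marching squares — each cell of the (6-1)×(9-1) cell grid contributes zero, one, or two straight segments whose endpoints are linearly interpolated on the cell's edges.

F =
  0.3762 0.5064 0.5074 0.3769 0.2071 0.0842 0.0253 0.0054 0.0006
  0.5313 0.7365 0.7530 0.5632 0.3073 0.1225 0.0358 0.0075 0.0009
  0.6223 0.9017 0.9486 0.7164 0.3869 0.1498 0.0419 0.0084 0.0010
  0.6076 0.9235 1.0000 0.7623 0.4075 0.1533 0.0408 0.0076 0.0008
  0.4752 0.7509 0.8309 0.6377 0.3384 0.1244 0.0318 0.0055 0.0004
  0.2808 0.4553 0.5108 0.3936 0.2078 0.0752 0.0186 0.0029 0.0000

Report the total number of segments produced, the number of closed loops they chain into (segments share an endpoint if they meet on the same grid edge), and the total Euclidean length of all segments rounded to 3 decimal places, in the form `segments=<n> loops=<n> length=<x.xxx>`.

cell (0,1): code 0100 → (0.996,2.000)–(1.000,1.939)
cell (0,2): code 1000 → (1.000,2.005)–(0.996,2.000)
cell (1,0): code 0100 → (1.094,1.000)–(2.000,0.464)
cell (1,1): code 1110 → (1.000,1.939)–(1.094,1.000)
cell (1,2): code 1001 → (2.000,2.847)–(1.000,2.005)
cell (2,0): code 0110 → (2.000,0.464)–(3.000,0.457)
cell (2,2): code 1101 → (2.776,3.000)–(2.000,2.847)
cell (2,3): code 1000 → (3.000,3.029)–(2.776,3.000)
cell (3,0): code 0010 → (3.000,0.457)–(3.994,1.000)
cell (3,1): code 0111 → (3.994,1.000)–(4.000,1.014)
cell (3,2): code 1011 → (4.000,2.408)–(3.083,3.000)
cell (3,3): code 0001 → (3.083,3.000)–(3.000,3.029)
cell (4,1): code 0010 → (4.000,1.014)–(4.246,2.000)
cell (4,2): code 0001 → (4.246,2.000)–(4.000,2.408)
total: 14 segments, chained into 1 closed loop(s), length Σ = 9.208181

segments=14 loops=1 length=9.208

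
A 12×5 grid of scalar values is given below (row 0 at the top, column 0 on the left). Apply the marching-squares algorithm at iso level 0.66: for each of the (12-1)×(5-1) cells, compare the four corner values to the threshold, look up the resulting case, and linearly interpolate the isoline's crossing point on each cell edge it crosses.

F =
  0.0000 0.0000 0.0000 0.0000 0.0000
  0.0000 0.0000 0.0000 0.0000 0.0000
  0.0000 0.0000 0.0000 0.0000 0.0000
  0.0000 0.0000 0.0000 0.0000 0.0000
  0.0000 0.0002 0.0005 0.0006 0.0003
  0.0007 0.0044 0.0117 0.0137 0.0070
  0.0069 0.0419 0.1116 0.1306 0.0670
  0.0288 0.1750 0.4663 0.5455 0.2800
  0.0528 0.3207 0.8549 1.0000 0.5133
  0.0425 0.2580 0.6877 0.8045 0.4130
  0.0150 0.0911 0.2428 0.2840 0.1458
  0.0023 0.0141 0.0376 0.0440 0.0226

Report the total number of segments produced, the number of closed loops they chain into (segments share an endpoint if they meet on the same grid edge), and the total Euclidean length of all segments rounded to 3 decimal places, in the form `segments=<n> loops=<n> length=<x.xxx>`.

cell (7,1): code 0100 → (7.498,2.000)–(8.000,1.635)
cell (7,2): code 1100 → (7.252,3.000)–(7.498,2.000)
cell (7,3): code 1000 → (8.000,3.699)–(7.252,3.000)
cell (8,1): code 0110 → (8.000,1.635)–(9.000,1.936)
cell (8,3): code 1001 → (9.000,3.369)–(8.000,3.699)
cell (9,1): code 0010 → (9.000,1.936)–(9.062,2.000)
cell (9,2): code 0011 → (9.062,2.000)–(9.278,3.000)
cell (9,3): code 0001 → (9.278,3.000)–(9.000,3.369)
total: 8 segments, chained into 1 closed loop(s), length Σ = 6.345105

segments=8 loops=1 length=6.345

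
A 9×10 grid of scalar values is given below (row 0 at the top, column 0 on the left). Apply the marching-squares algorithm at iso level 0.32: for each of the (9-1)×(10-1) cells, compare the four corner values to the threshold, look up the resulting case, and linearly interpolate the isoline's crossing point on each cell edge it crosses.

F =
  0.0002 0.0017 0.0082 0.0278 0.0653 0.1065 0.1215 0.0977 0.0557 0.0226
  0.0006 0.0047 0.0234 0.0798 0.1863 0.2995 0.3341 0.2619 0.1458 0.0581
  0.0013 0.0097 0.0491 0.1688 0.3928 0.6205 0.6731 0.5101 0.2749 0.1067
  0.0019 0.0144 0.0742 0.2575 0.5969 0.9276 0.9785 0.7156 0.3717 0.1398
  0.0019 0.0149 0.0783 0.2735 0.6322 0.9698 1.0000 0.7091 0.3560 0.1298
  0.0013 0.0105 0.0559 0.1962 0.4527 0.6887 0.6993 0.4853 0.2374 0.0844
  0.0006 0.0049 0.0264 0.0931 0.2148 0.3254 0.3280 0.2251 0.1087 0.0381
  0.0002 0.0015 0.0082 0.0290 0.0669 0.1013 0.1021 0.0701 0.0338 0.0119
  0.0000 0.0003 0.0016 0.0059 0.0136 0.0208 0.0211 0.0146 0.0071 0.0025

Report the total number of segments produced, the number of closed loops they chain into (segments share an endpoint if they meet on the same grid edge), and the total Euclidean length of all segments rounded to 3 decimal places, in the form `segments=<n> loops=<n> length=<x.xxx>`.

cell (0,5): code 0100 → (0.934,6.000)–(1.000,5.592)
cell (0,6): code 1000 → (1.000,6.195)–(0.934,6.000)
cell (1,3): code 0100 → (1.647,4.000)–(2.000,3.675)
cell (1,4): code 1100 → (1.064,5.000)–(1.647,4.000)
cell (1,5): code 1110 → (1.000,5.592)–(1.064,5.000)
cell (1,6): code 1101 → (1.234,7.000)–(1.000,6.195)
cell (1,7): code 1000 → (2.000,7.808)–(1.234,7.000)
cell (2,3): code 0110 → (2.000,3.675)–(3.000,3.184)
cell (2,7): code 1101 → (2.466,8.000)–(2.000,7.808)
cell (2,8): code 1000 → (3.000,8.223)–(2.466,8.000)
cell (3,3): code 0110 → (3.000,3.184)–(4.000,3.130)
cell (3,8): code 1001 → (4.000,8.159)–(3.000,8.223)
cell (4,3): code 0110 → (4.000,3.130)–(5.000,3.483)
cell (4,7): code 1011 → (5.000,7.667)–(4.304,8.000)
cell (4,8): code 0001 → (4.304,8.000)–(4.000,8.159)
cell (5,3): code 0010 → (5.000,3.483)–(5.558,4.000)
cell (5,4): code 0111 → (5.558,4.000)–(6.000,4.951)
cell (5,6): code 1011 → (6.000,6.078)–(5.635,7.000)
cell (5,7): code 0001 → (5.635,7.000)–(5.000,7.667)
cell (6,4): code 0010 → (6.000,4.951)–(6.024,5.000)
cell (6,5): code 0011 → (6.024,5.000)–(6.035,6.000)
cell (6,6): code 0001 → (6.035,6.000)–(6.000,6.078)
total: 22 segments, chained into 1 closed loop(s), length Σ = 16.041675

segments=22 loops=1 length=16.042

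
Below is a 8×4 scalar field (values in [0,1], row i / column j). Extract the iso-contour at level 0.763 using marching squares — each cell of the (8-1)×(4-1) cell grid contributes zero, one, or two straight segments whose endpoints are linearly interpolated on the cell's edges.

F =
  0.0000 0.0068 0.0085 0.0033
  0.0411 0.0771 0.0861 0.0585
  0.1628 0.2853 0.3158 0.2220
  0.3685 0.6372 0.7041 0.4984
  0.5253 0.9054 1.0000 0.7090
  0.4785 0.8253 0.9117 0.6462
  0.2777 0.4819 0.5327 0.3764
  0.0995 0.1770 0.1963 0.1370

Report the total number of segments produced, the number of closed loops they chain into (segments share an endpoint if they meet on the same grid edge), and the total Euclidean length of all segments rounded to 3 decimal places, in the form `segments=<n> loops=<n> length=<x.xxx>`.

cell (3,0): code 0100 → (3.469,1.000)–(4.000,0.625)
cell (3,1): code 1100 → (3.199,2.000)–(3.469,1.000)
cell (3,2): code 1000 → (4.000,2.814)–(3.199,2.000)
cell (4,0): code 0110 → (4.000,0.625)–(5.000,0.820)
cell (4,2): code 1001 → (5.000,2.560)–(4.000,2.814)
cell (5,0): code 0010 → (5.000,0.820)–(5.181,1.000)
cell (5,1): code 0011 → (5.181,1.000)–(5.392,2.000)
cell (5,2): code 0001 → (5.392,2.000)–(5.000,2.560)
total: 8 segments, chained into 1 closed loop(s), length Σ = 6.839730

segments=8 loops=1 length=6.840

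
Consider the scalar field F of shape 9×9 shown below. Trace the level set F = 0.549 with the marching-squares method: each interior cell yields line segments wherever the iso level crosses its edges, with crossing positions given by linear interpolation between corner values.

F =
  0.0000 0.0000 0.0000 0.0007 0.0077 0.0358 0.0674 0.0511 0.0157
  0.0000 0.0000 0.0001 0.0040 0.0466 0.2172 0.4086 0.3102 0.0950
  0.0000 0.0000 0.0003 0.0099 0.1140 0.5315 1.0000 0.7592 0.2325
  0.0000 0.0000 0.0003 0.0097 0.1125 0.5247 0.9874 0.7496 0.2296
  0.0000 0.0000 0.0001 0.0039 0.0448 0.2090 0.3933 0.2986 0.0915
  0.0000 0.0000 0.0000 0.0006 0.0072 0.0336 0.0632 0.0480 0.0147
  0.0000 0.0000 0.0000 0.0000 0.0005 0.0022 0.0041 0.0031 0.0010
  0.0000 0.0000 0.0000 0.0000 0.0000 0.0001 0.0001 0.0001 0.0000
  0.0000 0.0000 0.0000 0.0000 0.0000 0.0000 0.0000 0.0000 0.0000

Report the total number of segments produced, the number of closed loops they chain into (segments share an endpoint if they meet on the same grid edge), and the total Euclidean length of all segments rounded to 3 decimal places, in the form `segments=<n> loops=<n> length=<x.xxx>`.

segments=8 loops=1 length=7.718

cell (1,5): code 0100 → (1.237,6.000)–(2.000,5.037)
cell (1,6): code 1100 → (1.532,7.000)–(1.237,6.000)
cell (1,7): code 1000 → (2.000,7.399)–(1.532,7.000)
cell (2,5): code 0110 → (2.000,5.037)–(3.000,5.053)
cell (2,7): code 1001 → (3.000,7.386)–(2.000,7.399)
cell (3,5): code 0010 → (3.000,5.053)–(3.738,6.000)
cell (3,6): code 0011 → (3.738,6.000)–(3.445,7.000)
cell (3,7): code 0001 → (3.445,7.000)–(3.000,7.386)
total: 8 segments, chained into 1 closed loop(s), length Σ = 7.717721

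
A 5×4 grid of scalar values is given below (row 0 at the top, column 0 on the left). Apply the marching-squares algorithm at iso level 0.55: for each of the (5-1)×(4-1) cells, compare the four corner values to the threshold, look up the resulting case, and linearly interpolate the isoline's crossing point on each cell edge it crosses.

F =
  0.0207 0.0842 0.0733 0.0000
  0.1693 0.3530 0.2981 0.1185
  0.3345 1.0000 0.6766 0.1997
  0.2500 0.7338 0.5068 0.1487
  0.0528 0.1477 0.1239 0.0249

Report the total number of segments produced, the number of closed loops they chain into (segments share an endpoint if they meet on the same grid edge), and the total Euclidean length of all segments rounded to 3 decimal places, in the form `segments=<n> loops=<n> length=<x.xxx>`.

cell (1,0): code 0100 → (1.304,1.000)–(2.000,0.324)
cell (1,1): code 1100 → (1.666,2.000)–(1.304,1.000)
cell (1,2): code 1000 → (2.000,2.265)–(1.666,2.000)
cell (2,0): code 0110 → (2.000,0.324)–(3.000,0.620)
cell (2,1): code 1011 → (3.000,1.810)–(2.746,2.000)
cell (2,2): code 0001 → (2.746,2.000)–(2.000,2.265)
cell (3,0): code 0010 → (3.000,0.620)–(3.314,1.000)
cell (3,1): code 0001 → (3.314,1.000)–(3.000,1.810)
total: 8 segments, chained into 1 closed loop(s), length Σ = 5.973273

segments=8 loops=1 length=5.973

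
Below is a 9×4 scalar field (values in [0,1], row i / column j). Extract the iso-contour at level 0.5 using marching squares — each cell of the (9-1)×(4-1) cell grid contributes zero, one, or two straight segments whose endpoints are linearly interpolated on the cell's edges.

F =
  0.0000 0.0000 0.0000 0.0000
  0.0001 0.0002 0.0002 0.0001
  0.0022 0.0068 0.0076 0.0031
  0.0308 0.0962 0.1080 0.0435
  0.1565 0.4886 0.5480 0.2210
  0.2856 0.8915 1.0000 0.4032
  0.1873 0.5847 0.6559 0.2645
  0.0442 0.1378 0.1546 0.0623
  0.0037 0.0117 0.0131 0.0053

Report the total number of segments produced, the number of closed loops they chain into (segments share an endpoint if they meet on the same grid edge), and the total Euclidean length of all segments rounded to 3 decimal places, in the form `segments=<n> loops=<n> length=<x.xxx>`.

segments=10 loops=1 length=7.555

cell (3,1): code 0100 → (3.891,2.000)–(4.000,1.192)
cell (3,2): code 1000 → (4.000,2.147)–(3.891,2.000)
cell (4,0): code 0100 → (4.028,1.000)–(5.000,0.354)
cell (4,1): code 1110 → (4.000,1.192)–(4.028,1.000)
cell (4,2): code 1001 → (5.000,2.838)–(4.000,2.147)
cell (5,0): code 0110 → (5.000,0.354)–(6.000,0.787)
cell (5,2): code 1001 → (6.000,2.398)–(5.000,2.838)
cell (6,0): code 0010 → (6.000,0.787)–(6.190,1.000)
cell (6,1): code 0011 → (6.190,1.000)–(6.311,2.000)
cell (6,2): code 0001 → (6.311,2.000)–(6.000,2.398)
total: 10 segments, chained into 1 closed loop(s), length Σ = 7.554686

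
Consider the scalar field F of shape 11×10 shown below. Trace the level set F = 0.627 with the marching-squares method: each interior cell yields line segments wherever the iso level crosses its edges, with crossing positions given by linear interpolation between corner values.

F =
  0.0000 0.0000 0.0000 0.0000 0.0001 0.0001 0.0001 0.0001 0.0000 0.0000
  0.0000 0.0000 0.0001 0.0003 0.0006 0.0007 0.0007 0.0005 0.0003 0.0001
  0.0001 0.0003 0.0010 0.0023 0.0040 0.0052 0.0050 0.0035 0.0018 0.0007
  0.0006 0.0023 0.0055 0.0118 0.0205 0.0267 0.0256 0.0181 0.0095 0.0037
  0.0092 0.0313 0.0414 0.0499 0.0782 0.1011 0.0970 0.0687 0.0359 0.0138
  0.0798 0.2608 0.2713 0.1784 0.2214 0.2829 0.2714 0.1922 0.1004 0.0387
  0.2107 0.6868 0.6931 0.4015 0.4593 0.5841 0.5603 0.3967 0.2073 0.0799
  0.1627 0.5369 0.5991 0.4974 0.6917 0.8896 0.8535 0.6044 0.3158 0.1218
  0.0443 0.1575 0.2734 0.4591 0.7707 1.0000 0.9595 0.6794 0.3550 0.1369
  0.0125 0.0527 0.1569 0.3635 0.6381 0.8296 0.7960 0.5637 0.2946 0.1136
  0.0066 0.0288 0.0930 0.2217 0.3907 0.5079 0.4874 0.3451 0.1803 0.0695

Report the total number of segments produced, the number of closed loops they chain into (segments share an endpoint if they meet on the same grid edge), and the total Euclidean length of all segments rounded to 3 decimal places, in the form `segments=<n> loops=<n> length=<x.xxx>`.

segments=20 loops=2 length=14.804

cell (5,0): code 0100 → (5.860,1.000)–(6.000,0.874)
cell (5,1): code 1100 → (5.843,2.000)–(5.860,1.000)
cell (5,2): code 1000 → (6.000,2.227)–(5.843,2.000)
cell (6,0): code 0010 → (6.000,0.874)–(6.399,1.000)
cell (6,1): code 0011 → (6.399,1.000)–(6.703,2.000)
cell (6,2): code 0001 → (6.703,2.000)–(6.000,2.227)
cell (6,3): code 0100 → (6.722,4.000)–(7.000,3.667)
cell (6,4): code 1100 → (6.140,5.000)–(6.722,4.000)
cell (6,5): code 1100 → (6.227,6.000)–(6.140,5.000)
cell (6,6): code 1000 → (7.000,6.909)–(6.227,6.000)
cell (7,3): code 0110 → (7.000,3.667)–(8.000,3.539)
cell (7,6): code 1101 → (7.301,7.000)–(7.000,6.909)
cell (7,7): code 1000 → (8.000,7.162)–(7.301,7.000)
cell (8,3): code 0110 → (8.000,3.539)–(9.000,3.960)
cell (8,6): code 1011 → (9.000,6.728)–(8.453,7.000)
cell (8,7): code 0001 → (8.453,7.000)–(8.000,7.162)
cell (9,3): code 0010 → (9.000,3.960)–(9.045,4.000)
cell (9,4): code 0011 → (9.045,4.000)–(9.630,5.000)
cell (9,5): code 0011 → (9.630,5.000)–(9.548,6.000)
cell (9,6): code 0001 → (9.548,6.000)–(9.000,6.728)
total: 20 segments, chained into 2 closed loop(s), length Σ = 14.803740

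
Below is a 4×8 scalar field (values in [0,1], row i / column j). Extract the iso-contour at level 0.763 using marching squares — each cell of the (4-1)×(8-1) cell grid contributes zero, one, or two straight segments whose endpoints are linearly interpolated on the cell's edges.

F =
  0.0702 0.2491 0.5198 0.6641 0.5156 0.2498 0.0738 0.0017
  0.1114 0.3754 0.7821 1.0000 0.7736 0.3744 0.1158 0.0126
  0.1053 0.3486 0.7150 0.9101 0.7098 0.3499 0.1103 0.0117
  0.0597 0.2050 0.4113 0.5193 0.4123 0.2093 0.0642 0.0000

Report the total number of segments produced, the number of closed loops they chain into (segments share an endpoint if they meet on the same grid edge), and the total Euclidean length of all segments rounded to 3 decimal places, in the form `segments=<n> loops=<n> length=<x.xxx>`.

cell (0,1): code 0100 → (0.927,2.000)–(1.000,1.953)
cell (0,2): code 1100 → (0.294,3.000)–(0.927,2.000)
cell (0,3): code 1100 → (0.959,4.000)–(0.294,3.000)
cell (0,4): code 1000 → (1.000,4.027)–(0.959,4.000)
cell (1,1): code 0010 → (1.000,1.953)–(1.285,2.000)
cell (1,2): code 0111 → (1.285,2.000)–(2.000,2.246)
cell (1,3): code 1011 → (2.000,3.734)–(1.166,4.000)
cell (1,4): code 0001 → (1.166,4.000)–(1.000,4.027)
cell (2,2): code 0010 → (2.000,2.246)–(2.376,3.000)
cell (2,3): code 0001 → (2.376,3.000)–(2.000,3.734)
total: 10 segments, chained into 1 closed loop(s), length Σ = 6.275890

segments=10 loops=1 length=6.276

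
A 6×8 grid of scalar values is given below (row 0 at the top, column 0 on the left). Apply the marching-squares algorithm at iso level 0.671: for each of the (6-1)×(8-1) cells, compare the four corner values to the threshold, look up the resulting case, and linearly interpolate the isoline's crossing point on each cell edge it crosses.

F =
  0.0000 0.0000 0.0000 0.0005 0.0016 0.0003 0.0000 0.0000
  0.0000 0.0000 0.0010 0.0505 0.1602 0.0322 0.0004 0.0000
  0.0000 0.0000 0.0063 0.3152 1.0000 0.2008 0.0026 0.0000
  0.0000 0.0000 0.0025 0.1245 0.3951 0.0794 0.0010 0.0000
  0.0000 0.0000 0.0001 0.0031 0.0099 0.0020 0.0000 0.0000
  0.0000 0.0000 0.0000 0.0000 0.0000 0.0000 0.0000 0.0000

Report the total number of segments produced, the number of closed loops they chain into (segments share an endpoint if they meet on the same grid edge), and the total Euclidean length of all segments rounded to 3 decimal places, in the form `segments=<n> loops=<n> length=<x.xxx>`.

segments=4 loops=1 length=2.596

cell (1,3): code 0100 → (1.608,4.000)–(2.000,3.520)
cell (1,4): code 1000 → (2.000,4.412)–(1.608,4.000)
cell (2,3): code 0010 → (2.000,3.520)–(2.544,4.000)
cell (2,4): code 0001 → (2.544,4.000)–(2.000,4.412)
total: 4 segments, chained into 1 closed loop(s), length Σ = 2.596003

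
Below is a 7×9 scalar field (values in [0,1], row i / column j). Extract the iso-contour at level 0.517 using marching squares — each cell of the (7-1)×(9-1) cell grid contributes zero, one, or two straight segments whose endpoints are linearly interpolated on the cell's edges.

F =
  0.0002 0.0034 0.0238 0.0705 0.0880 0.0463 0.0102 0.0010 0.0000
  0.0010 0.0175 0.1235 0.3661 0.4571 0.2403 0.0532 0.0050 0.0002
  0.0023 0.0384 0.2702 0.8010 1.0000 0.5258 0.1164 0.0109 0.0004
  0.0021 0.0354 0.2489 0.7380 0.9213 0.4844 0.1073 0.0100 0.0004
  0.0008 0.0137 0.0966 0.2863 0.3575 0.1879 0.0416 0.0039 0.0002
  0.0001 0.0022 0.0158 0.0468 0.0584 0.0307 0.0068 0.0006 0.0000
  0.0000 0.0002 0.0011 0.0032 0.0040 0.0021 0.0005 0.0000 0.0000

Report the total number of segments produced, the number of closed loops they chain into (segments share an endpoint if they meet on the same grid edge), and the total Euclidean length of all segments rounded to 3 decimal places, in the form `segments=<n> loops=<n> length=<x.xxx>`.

cell (1,2): code 0100 → (1.347,3.000)–(2.000,2.465)
cell (1,3): code 1100 → (1.110,4.000)–(1.347,3.000)
cell (1,4): code 1100 → (1.969,5.000)–(1.110,4.000)
cell (1,5): code 1000 → (2.000,5.021)–(1.969,5.000)
cell (2,2): code 0110 → (2.000,2.465)–(3.000,2.548)
cell (2,4): code 1011 → (3.000,4.925)–(2.213,5.000)
cell (2,5): code 0001 → (2.213,5.000)–(2.000,5.021)
cell (3,2): code 0010 → (3.000,2.548)–(3.489,3.000)
cell (3,3): code 0011 → (3.489,3.000)–(3.717,4.000)
cell (3,4): code 0001 → (3.717,4.000)–(3.000,4.925)
total: 10 segments, chained into 1 closed loop(s), length Σ = 8.097999

segments=10 loops=1 length=8.098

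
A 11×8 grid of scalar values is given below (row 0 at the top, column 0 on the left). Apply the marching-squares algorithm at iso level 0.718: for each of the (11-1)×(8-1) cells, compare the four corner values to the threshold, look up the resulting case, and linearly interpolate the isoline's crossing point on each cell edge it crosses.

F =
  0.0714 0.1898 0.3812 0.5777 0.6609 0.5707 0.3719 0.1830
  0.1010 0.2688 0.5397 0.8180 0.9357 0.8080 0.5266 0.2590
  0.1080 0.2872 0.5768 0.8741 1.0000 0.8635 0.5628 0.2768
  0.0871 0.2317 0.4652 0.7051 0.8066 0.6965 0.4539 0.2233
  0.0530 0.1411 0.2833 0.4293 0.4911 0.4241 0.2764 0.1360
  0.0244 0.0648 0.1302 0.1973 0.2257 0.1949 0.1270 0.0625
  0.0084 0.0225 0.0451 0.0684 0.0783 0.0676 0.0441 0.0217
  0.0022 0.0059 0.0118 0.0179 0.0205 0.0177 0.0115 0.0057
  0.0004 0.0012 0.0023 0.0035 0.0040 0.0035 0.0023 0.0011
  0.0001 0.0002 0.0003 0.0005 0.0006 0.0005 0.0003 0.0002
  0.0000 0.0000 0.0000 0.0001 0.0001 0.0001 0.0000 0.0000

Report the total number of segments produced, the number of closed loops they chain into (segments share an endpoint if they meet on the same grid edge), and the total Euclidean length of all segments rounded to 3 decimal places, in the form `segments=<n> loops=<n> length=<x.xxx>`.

segments=12 loops=1 length=9.434

cell (0,2): code 0100 → (0.584,3.000)–(1.000,2.641)
cell (0,3): code 1100 → (0.208,4.000)–(0.584,3.000)
cell (0,4): code 1100 → (0.621,5.000)–(0.208,4.000)
cell (0,5): code 1000 → (1.000,5.320)–(0.621,5.000)
cell (1,2): code 0110 → (1.000,2.641)–(2.000,2.475)
cell (1,5): code 1001 → (2.000,5.484)–(1.000,5.320)
cell (2,2): code 0010 → (2.000,2.475)–(2.924,3.000)
cell (2,3): code 0111 → (2.924,3.000)–(3.000,3.127)
cell (2,4): code 1011 → (3.000,4.805)–(2.871,5.000)
cell (2,5): code 0001 → (2.871,5.000)–(2.000,5.484)
cell (3,3): code 0010 → (3.000,3.127)–(3.281,4.000)
cell (3,4): code 0001 → (3.281,4.000)–(3.000,4.805)
total: 12 segments, chained into 1 closed loop(s), length Σ = 9.433730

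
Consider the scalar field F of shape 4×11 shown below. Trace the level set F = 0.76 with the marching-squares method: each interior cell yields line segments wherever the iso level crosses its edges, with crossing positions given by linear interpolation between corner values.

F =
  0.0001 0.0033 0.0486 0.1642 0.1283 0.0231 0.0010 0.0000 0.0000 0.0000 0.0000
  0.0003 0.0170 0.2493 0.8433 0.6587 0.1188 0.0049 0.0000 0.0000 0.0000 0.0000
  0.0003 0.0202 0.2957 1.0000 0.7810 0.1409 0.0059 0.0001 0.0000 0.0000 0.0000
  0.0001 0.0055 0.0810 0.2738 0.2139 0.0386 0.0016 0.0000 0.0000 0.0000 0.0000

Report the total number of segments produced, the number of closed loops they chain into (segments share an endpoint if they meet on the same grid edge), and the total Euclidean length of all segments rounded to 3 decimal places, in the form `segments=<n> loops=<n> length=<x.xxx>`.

cell (0,2): code 0100 → (0.877,3.000)–(1.000,2.860)
cell (0,3): code 1000 → (1.000,3.451)–(0.877,3.000)
cell (1,2): code 0110 → (1.000,2.860)–(2.000,2.659)
cell (1,3): code 1101 → (1.828,4.000)–(1.000,3.451)
cell (1,4): code 1000 → (2.000,4.033)–(1.828,4.000)
cell (2,2): code 0010 → (2.000,2.659)–(2.330,3.000)
cell (2,3): code 0011 → (2.330,3.000)–(2.037,4.000)
cell (2,4): code 0001 → (2.037,4.000)–(2.000,4.033)
total: 8 segments, chained into 1 closed loop(s), length Σ = 4.408577

segments=8 loops=1 length=4.409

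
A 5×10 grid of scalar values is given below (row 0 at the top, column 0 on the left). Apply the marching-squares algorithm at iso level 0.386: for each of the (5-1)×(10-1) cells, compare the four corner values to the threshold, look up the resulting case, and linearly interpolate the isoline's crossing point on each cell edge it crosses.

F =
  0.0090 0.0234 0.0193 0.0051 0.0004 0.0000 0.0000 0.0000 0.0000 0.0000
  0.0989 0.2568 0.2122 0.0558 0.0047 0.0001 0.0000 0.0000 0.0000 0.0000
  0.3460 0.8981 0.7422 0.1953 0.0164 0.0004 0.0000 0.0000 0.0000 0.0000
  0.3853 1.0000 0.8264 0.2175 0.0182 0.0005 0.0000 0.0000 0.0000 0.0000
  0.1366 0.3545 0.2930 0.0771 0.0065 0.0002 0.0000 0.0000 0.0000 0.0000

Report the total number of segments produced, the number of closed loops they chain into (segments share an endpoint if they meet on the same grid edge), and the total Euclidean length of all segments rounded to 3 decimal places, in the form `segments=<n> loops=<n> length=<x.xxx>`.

segments=8 loops=1 length=8.658

cell (1,0): code 0100 → (1.201,1.000)–(2.000,0.072)
cell (1,1): code 1100 → (1.328,2.000)–(1.201,1.000)
cell (1,2): code 1000 → (2.000,2.651)–(1.328,2.000)
cell (2,0): code 0110 → (2.000,0.072)–(3.000,0.001)
cell (2,2): code 1001 → (3.000,2.723)–(2.000,2.651)
cell (3,0): code 0010 → (3.000,0.001)–(3.951,1.000)
cell (3,1): code 0011 → (3.951,1.000)–(3.826,2.000)
cell (3,2): code 0001 → (3.826,2.000)–(3.000,2.723)
total: 8 segments, chained into 1 closed loop(s), length Σ = 8.657713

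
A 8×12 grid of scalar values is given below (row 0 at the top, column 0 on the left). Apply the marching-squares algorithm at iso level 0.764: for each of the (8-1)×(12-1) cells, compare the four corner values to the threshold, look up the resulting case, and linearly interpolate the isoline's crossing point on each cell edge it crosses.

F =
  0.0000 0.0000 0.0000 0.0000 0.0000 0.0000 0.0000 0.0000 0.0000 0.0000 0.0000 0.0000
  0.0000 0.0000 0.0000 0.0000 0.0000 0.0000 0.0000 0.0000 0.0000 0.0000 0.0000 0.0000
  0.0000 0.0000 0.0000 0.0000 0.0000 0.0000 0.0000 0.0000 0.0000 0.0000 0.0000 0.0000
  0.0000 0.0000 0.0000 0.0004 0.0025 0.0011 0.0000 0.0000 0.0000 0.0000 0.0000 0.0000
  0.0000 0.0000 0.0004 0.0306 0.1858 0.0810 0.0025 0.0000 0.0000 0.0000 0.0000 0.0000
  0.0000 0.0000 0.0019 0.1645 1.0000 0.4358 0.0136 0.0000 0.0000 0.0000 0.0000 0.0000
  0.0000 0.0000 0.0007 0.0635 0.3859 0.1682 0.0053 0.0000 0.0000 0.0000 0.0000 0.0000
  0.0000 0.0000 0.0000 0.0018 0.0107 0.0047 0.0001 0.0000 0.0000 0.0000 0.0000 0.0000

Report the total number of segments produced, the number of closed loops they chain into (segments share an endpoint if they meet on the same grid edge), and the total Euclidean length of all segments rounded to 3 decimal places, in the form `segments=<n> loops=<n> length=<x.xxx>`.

cell (4,3): code 0100 → (4.710,4.000)–(5.000,3.718)
cell (4,4): code 1000 → (5.000,4.418)–(4.710,4.000)
cell (5,3): code 0010 → (5.000,3.718)–(5.384,4.000)
cell (5,4): code 0001 → (5.384,4.000)–(5.000,4.418)
total: 4 segments, chained into 1 closed loop(s), length Σ = 1.958601

segments=4 loops=1 length=1.959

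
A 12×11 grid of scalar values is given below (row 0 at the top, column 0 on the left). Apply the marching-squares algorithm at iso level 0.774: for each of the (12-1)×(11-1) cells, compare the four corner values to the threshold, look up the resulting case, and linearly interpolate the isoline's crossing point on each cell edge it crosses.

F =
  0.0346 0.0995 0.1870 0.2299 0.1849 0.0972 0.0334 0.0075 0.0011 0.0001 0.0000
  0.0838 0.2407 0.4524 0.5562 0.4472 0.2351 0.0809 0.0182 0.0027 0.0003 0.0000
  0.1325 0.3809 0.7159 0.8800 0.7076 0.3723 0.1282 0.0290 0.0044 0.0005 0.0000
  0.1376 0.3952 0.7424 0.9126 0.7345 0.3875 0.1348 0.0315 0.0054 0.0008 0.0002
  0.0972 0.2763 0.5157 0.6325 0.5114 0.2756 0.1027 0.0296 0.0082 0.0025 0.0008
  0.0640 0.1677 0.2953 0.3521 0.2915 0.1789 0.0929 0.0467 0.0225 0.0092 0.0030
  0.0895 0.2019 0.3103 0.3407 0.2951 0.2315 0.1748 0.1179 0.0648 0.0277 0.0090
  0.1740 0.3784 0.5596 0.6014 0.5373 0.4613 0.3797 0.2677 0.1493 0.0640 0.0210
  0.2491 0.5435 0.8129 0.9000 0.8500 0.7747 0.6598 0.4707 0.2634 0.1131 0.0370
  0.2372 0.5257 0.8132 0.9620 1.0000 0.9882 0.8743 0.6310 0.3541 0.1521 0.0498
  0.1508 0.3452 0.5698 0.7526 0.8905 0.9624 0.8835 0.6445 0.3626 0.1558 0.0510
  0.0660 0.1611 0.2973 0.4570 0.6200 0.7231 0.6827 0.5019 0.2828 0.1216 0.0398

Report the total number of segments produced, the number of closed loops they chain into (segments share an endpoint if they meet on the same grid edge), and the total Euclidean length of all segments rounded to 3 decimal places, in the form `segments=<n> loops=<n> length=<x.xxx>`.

cell (1,2): code 0100 → (1.673,3.000)–(2.000,2.354)
cell (1,3): code 1000 → (2.000,3.615)–(1.673,3.000)
cell (2,2): code 0110 → (2.000,2.354)–(3.000,2.186)
cell (2,3): code 1001 → (3.000,3.778)–(2.000,3.615)
cell (3,2): code 0010 → (3.000,2.186)–(3.495,3.000)
cell (3,3): code 0001 → (3.495,3.000)–(3.000,3.778)
cell (7,1): code 0100 → (7.846,2.000)–(8.000,1.856)
cell (7,2): code 1100 → (7.578,3.000)–(7.846,2.000)
cell (7,3): code 1100 → (7.757,4.000)–(7.578,3.000)
cell (7,4): code 1100 → (7.998,5.000)–(7.757,4.000)
cell (7,5): code 1000 → (8.000,5.006)–(7.998,5.000)
cell (8,1): code 0110 → (8.000,1.856)–(9.000,1.864)
cell (8,5): code 1101 → (8.532,6.000)–(8.000,5.006)
cell (8,6): code 1000 → (9.000,6.412)–(8.532,6.000)
cell (9,1): code 0010 → (9.000,1.864)–(9.161,2.000)
cell (9,2): code 0011 → (9.161,2.000)–(9.898,3.000)
cell (9,3): code 0111 → (9.898,3.000)–(10.000,3.155)
cell (9,6): code 1001 → (10.000,6.458)–(9.000,6.412)
cell (10,3): code 0010 → (10.000,3.155)–(10.431,4.000)
cell (10,4): code 0011 → (10.431,4.000)–(10.787,5.000)
cell (10,5): code 0011 → (10.787,5.000)–(10.545,6.000)
cell (10,6): code 0001 → (10.545,6.000)–(10.000,6.458)
total: 22 segments, chained into 2 closed loop(s), length Σ = 17.762257

segments=22 loops=2 length=17.762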